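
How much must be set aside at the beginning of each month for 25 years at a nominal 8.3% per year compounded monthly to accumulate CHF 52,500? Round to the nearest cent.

CHF 52.21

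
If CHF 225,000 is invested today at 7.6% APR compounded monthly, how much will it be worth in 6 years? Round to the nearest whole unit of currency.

i = 0.076/12 = 0.00633333 per month; n = 6·12 = 72.
FV = PV·(1+i)^n = 225,000 × 1.575483 = 354,483.7374

CHF 354,484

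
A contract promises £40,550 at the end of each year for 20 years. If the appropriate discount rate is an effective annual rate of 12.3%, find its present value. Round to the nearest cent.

PV = PMT · [1 − (1+i)^(−n)] / i = 40550 · 7.331168 = 297,278.8541

£297,278.85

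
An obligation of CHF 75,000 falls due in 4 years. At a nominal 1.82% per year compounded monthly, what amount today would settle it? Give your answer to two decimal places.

CHF 69,737.85

With 12 periods per year: i = 0.00151667, n = 48.
PV = 75,000 / (1 + 0.00151667)^48 = 75,000 / 1.075456 = 69,737.8537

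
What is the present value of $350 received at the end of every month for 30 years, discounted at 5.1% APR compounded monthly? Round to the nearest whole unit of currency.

Periodic rate i = 0.051/12 = 0.00425; n = 30 × 12 = 360 periods.
PV = PMT · [1 − (1+i)^(−n)] / i = 350 · 184.179099 = 64,462.6846

$64,463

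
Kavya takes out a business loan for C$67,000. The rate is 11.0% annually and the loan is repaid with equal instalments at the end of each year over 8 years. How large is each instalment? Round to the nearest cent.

C$13,019.51

Annuity-PV factor = 5.146123; PMT = 67000 / 5.146123 = 13,019.5106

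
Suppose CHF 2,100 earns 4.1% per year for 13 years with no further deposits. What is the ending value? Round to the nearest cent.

FV = 2,100 × (1 + 0.041)^13 = 3,540.6156

CHF 3,540.62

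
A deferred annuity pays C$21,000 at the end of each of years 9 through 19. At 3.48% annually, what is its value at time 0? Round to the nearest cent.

PV at t=8 (ordinary 11-year annuity): 21000 × a(11|0.0348) = 21000 × 9.011399 = 189,239.3720
PV₀ = 189,239.3720 / (1+0.0348)^8 = 189,239.3720 / 1.314775 = 143,932.9205

C$143,932.92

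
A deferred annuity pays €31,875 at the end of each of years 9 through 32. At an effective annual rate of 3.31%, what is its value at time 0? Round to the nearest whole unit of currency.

€402,458

Value one period before first payment (t=8): 31875 × [1 − (1+0.0331)^(−24)] / 0.0331 = 31875 × 16.383609 = 522,227.5385
Discount back 8 years: 522,227.5385 × (1+0.0331)^(−8) = 522,227.5385 × 0.770657 = 402,458.2897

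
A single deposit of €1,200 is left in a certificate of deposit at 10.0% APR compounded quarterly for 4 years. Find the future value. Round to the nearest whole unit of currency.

€1,781

With 4 periods per year: i = 0.025, n = 16.
FV = 1,200 × (1 + 0.025)^16 = 1,781.4067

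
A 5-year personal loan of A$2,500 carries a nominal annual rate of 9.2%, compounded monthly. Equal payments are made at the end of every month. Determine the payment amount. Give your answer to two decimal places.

With 12 periods per year: i = 0.00766667, n = 60.
PMT = 2500 / ( [1 − (1+0.00766667)^(−60)] / 0.00766667 ) = 2500 / 47.948853 = 52.1389

A$52.14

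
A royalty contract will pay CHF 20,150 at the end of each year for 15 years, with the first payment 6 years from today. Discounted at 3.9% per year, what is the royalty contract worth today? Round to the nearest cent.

CHF 186,329.24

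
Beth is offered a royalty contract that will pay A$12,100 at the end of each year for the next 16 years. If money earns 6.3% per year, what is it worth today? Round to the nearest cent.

Annuity factor a(16|0.063) = 9.900914; PV = 12100 × 9.900914 = 119,801.0576

A$119,801.06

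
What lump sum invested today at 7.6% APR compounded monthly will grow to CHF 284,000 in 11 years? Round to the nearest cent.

CHF 123,422.13

With 12 periods per year: i = 0.00633333, n = 132.
Discount factor = (1+0.00633333)^(−132) = 0.434585; PV = 284,000 × 0.434585 = 123,422.1320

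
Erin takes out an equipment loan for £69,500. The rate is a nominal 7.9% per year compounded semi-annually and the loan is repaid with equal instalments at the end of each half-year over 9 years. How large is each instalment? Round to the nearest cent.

£5,467.75

Periodic rate i = 0.079/2 = 0.0395; n = 9 × 2 = 18 periods.
Annuity-PV factor = 12.710899; PMT = 69500 / 12.710899 = 5,467.7484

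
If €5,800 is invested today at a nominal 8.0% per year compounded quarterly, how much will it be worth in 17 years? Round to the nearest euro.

Periodic rate i = 0.08/4 = 0.02; n = 17 × 4 = 68 periods.
5,800 × (1+0.02)^68 = 5,800 × 3.844251 = 22,296.6529

€22,297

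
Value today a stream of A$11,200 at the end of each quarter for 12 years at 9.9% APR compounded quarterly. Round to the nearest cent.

A$312,572.22

i = 0.099/4 = 0.02475 per quarter; n = 12·4 = 48.
Annuity factor a(48|0.02475) = 27.908234; PV = 11200 × 27.908234 = 312,572.2166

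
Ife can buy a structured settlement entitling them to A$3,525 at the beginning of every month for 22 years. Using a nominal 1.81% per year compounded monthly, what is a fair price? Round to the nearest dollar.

A$768,331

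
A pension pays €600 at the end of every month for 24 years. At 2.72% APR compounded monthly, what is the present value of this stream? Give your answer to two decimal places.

€126,801.85

With 12 periods per year: i = 0.00226667, n = 288.
PV = 600 × [1 − (1+0.00226667)^(−288)] / 0.00226667 = 600 × 211.336410 = 126,801.8458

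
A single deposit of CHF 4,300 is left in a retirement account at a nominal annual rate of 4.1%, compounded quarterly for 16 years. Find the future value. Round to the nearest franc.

CHF 8,259

With 4 periods per year: i = 0.01025, n = 64.
4,300 × (1+0.01025)^64 = 4,300 × 1.920644 = 8,258.7713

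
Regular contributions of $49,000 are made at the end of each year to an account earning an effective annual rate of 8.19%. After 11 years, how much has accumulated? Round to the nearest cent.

$823,941.60

FV = PMT · [(1+i)^n − 1] / i = 49000 · 16.815135 = 823,941.6015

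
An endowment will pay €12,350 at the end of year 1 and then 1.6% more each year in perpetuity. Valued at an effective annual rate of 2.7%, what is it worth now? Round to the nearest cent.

PV = PMT / (i − g) = 12350 / (0.027 − 0.016) = 12350 / 0.011000 = 1,122,727.2727

€1,122,727.27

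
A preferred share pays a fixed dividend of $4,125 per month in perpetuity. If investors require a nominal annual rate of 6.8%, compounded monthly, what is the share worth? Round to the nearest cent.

Periodic rate i = 0.068/12 = 0.00566667.
PV = PMT / i = 4125 / 0.00566667 = 727,941.1765

$727,941.18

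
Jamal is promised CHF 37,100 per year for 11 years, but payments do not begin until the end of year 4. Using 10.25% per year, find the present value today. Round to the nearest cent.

PV at t=3 (ordinary 11-year annuity): 37100 × a(11|0.1025) = 37100 × 6.420977 = 238,218.2418
Discount back 3 years: 238,218.2418 × (1+0.1025)^(−3) = 238,218.2418 × 0.746215 = 177,762.1198

CHF 177,762.12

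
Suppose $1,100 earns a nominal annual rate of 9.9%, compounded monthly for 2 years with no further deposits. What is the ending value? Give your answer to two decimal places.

$1,339.77

i = 0.099/12 = 0.00825 per month; n = 2·12 = 24.
FV = PV·(1+i)^n = 1,100 × 1.217973 = 1,339.7699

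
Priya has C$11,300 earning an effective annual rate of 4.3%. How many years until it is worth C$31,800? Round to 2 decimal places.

(1+i)^n = 31800/11300 = 2.81416, so n = ln 2.81416 / ln 1.043 = 24.5756 years

24.58 years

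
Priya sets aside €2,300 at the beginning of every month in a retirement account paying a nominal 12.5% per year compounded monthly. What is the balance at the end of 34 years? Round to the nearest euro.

i = 0.125/12 = 0.0104167 per month; n = 34·12 = 408.
FV = PMT · [(1+i)^n − 1] / i × (1+i) = 2300 · 6555.367524 = 15,077,345.3063
Payments are at the start of each period, so multiply by (1+i).

€15,077,345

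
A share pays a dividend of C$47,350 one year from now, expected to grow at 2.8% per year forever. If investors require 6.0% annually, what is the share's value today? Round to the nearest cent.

PV = PMT / (i − g) = 47350 / (0.06 − 0.028) = 47350 / 0.032000 = 1,479,687.5000

C$1,479,687.50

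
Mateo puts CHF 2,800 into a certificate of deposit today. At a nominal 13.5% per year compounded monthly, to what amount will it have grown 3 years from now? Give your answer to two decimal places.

CHF 4,188.57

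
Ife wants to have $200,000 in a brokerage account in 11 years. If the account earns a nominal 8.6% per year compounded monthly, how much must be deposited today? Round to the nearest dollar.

Periodic rate i = 0.086/12 = 0.00716667; n = 11 × 12 = 132 periods.
Discount factor = (1+0.00716667)^(−132) = 0.389603; PV = 200,000 × 0.389603 = 77,920.6570

$77,921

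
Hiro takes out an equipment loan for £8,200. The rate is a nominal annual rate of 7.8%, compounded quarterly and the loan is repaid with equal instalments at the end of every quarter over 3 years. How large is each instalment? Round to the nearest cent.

Periodic rate i = 0.078/4 = 0.0195; n = 3 × 4 = 12 periods.
PMT = 8200 / ( [1 − (1+0.0195)^(−12)] / 0.0195 ) = 8200 / 10.607888 = 773.0097

£773.01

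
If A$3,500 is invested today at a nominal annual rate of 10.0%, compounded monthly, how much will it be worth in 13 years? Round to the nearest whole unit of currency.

i = 0.1/12 = 0.00833333 per month; n = 13·12 = 156.
FV = 3,500 × (1 + 0.00833333)^156 = 12,773.5446

A$12,774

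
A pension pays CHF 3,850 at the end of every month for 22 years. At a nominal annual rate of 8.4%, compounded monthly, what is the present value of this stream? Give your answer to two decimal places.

CHF 462,786.75

Periodic rate i = 0.084/12 = 0.007; n = 22 × 12 = 264 periods.
PV = 3850 × [1 − (1+0.007)^(−264)] / 0.007 = 3850 × 120.204351 = 462,786.7515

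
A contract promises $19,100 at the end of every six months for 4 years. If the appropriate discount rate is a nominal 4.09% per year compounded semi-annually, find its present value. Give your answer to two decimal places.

With 2 periods per year: i = 0.02045, n = 8.
PV = 19100 × [1 − (1+0.02045)^(−8)] / 0.02045 = 19100 × 7.311295 = 139,645.7284

$139,645.73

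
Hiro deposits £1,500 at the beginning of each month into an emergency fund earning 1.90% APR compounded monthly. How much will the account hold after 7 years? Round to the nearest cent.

£134,862.54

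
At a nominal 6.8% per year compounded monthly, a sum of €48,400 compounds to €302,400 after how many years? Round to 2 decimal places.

Periodic rate i = 0.068/12 = 0.00566667.
n = ln(302400/48400) / ln(1+0.00566667) = ln(6.24793) / 0.005651 = 324.2536 months
= 324.2536/12 years

27.02 years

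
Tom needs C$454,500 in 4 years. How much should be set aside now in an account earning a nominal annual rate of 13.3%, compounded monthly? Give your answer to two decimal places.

C$267,768.95

With 12 periods per year: i = 0.0110833, n = 48.
Discount factor = (1+0.0110833)^(−48) = 0.589151; PV = 454,500 × 0.589151 = 267,768.9485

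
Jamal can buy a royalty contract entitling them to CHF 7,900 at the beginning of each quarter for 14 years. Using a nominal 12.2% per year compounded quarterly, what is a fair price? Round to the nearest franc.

CHF 217,293

i = 0.122/4 = 0.0305 per quarter; n = 14·4 = 56.
Annuity factor a(56|0.0305) × (1+i) = 27.505428; PV = 7900 × 27.505428 = 217,292.8851
Payments are at the start of each period, so multiply by (1+i).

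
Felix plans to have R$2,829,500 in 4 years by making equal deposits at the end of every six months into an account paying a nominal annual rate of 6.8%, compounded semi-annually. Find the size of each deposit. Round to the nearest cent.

i = 0.068/2 = 0.034 per half-year; n = 4·2 = 8.
FV-annuity factor = 9.019563; PMT = 2.8295e+06 / 9.019563 = 313,706.9806

R$313,706.98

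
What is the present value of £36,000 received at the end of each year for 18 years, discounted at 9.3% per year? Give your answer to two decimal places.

PV = PMT · [1 − (1+i)^(−n)] / i = 36000 · 8.583216 = 308,995.7665

£308,995.77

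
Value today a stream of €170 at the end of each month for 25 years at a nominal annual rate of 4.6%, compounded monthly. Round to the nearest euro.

€30,275

i = 0.046/12 = 0.00383333 per month; n = 25·12 = 300.
PV = 170 × [1 − (1+0.00383333)^(−300)] / 0.00383333 = 170 × 178.086867 = 30,274.7674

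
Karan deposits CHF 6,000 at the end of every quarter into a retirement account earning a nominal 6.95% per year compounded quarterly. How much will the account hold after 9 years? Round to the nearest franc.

CHF 296,690

With 4 periods per year: i = 0.017375, n = 36.
Accumulation factor s(36|0.017375) = 49.448414; FV = 6000 × 49.448414 = 296,690.4840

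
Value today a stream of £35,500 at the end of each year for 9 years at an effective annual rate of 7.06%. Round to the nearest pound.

PV = 35500 × [1 − (1+0.0706)^(−9)] / 0.0706 = 35500 × 6.498635 = 230,701.5585

£230,702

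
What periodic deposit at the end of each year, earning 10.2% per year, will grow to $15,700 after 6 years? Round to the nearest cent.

FV-annuity factor = 7.754659; PMT = 15700 / 7.754659 = 2,024.5894

$2,024.59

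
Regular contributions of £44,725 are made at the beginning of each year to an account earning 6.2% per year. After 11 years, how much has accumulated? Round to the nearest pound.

£718,652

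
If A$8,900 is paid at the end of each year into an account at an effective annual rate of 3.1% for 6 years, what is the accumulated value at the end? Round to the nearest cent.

FV = 8900 × [(1+0.031)^6 − 1] / 0.031 = 8900 × 6.484672 = 57,713.5847

A$57,713.58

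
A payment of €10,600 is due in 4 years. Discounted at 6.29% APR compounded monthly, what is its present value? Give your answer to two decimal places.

i = 0.0629/12 = 0.00524167 per month; n = 4·12 = 48.
PV = FV·(1+i)^(−n) = 10,600 × 0.778067 = 8,247.5081

€8,247.51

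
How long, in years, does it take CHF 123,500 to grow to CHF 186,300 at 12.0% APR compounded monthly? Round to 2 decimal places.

3.44 years

Periodic rate i = 0.12/12 = 0.01.
n = ln(186300/123500) / ln(1+0.01) = ln(1.50850) / 0.009950 = 41.3169 months
= 41.3169/12 years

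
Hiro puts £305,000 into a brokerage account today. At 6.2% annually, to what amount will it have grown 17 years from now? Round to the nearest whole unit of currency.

£848,041

FV = PV·(1+i)^n = 305,000 × 2.780461 = 848,040.5598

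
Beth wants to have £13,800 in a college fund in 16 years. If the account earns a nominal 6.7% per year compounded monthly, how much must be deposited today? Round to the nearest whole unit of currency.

With 12 periods per year: i = 0.00558333, n = 192.
PV = FV·(1+i)^(−n) = 13,800 × 0.343345 = 4,738.1661

£4,738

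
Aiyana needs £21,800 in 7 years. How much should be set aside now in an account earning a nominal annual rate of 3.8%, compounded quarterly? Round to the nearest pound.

Periodic rate i = 0.038/4 = 0.0095; n = 7 × 4 = 28 periods.
PV = FV·(1+i)^(−n) = 21,800 × 0.767402 = 16,729.3644

£16,729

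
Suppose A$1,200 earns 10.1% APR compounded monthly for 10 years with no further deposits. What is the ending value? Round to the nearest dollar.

A$3,281

i = 0.101/12 = 0.00841667 per month; n = 10·12 = 120.
1,200 × (1+0.00841667)^120 = 1,200 × 2.734021 = 3,280.8248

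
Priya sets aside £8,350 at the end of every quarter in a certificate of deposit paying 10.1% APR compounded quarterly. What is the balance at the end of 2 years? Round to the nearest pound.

£73,011

With 4 periods per year: i = 0.02525, n = 8.
FV = 8350 × [(1+0.02525)^8 − 1] / 0.02525 = 8350 × 8.743853 = 73,011.1763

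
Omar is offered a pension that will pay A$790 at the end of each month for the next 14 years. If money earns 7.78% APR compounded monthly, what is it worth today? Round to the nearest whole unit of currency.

With 12 periods per year: i = 0.00648333, n = 168.
Annuity factor a(168|0.00648333) = 102.158774; PV = 790 × 102.158774 = 80,705.4312

A$80,705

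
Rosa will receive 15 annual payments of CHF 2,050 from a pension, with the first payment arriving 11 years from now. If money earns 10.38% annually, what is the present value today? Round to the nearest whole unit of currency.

CHF 5,684

Value one period before first payment (t=10): 2050 × [1 − (1+0.1038)^(−15)] / 0.1038 = 2050 × 7.443898 = 15,259.9905
Discount back 10 years: 15,259.9905 × (1+0.1038)^(−10) = 15,259.9905 × 0.372474 = 5,683.9515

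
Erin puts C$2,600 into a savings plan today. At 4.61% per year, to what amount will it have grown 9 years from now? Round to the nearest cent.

C$3,900.61

2,600 × (1+0.0461)^9 = 2,600 × 1.500233 = 3,900.6067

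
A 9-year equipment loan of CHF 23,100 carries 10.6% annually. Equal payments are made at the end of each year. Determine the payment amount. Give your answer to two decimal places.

Annuity-PV factor = 5.624199; PMT = 23100 / 5.624199 = 4,107.2516

CHF 4,107.25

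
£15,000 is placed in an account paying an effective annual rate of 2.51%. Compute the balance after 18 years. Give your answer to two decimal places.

£23,436.00

15,000 × (1+0.0251)^18 = 15,000 × 1.562400 = 23,435.9985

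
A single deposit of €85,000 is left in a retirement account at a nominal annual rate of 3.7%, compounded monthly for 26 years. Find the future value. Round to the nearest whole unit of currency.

i = 0.037/12 = 0.00308333 per month; n = 26·12 = 312.
FV = 85,000 × (1 + 0.00308333)^312 = 222,109.6580

€222,110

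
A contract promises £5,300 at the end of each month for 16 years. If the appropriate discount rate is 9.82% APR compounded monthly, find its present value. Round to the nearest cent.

Periodic rate i = 0.0982/12 = 0.00818333; n = 16 × 12 = 192 periods.
Annuity factor a(192|0.00818333) = 96.644166; PV = 5300 × 96.644166 = 512,214.0808

£512,214.08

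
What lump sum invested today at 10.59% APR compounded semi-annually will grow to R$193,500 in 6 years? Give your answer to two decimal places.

With 2 periods per year: i = 0.05295, n = 12.
PV = FV·(1+i)^(−n) = 193,500 × 0.538402 = 104,180.8706

R$104,180.87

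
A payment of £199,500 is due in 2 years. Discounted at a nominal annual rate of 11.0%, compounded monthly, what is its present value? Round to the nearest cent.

£160,263.04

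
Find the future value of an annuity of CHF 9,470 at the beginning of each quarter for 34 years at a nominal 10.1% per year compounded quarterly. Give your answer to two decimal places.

Periodic rate i = 0.101/4 = 0.02525; n = 34 × 4 = 136 periods.
FV = 9470 × [(1+0.02525)^136 − 1] / 0.02525 × (1+i) = 9470 × 1165.592912 = 11,038,164.8757
(annuity-due: payments at period start, so ×(1+i).)

CHF 11,038,164.88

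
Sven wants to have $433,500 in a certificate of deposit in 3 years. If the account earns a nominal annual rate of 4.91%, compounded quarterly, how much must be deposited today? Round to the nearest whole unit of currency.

$374,461

Periodic rate i = 0.0491/4 = 0.012275; n = 3 × 4 = 12 periods.
PV = FV·(1+i)^(−n) = 433,500 × 0.863809 = 374,461.3222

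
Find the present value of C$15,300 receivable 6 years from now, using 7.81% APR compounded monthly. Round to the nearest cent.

C$9,590.48

Periodic rate i = 0.0781/12 = 0.00650833; n = 6 × 12 = 72 periods.
PV = FV·(1+i)^(−n) = 15,300 × 0.626829 = 9,590.4820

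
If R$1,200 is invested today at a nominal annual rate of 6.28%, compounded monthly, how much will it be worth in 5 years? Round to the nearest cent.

R$1,641.32

With 12 periods per year: i = 0.00523333, n = 60.
FV = PV·(1+i)^n = 1,200 × 1.367769 = 1,641.3233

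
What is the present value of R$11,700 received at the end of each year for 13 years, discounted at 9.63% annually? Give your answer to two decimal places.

R$84,726.72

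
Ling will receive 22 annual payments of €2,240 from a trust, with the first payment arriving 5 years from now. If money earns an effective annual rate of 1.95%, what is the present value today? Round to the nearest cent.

PV at t=4 (ordinary 22-year annuity): 2240 × a(22|0.0195) = 2240 × 17.751065 = 39,762.3859
PV₀ = 39,762.3859 / (1+0.0195)^4 = 39,762.3859 / 1.080311 = 36,806.4148

€36,806.41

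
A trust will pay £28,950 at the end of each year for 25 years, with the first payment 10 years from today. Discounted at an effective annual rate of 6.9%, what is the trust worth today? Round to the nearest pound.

Value one period before first payment (t=9): 28950 × [1 − (1+0.069)^(−25)] / 0.069 = 28950 × 11.759322 = 340,432.3601
PV₀ = 340,432.3601 / (1+0.069)^9 = 340,432.3601 / 1.823053 = 186,737.4779

£186,737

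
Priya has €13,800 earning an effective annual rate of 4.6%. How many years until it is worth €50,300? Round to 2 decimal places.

n = ln(50300/13800) / ln(1+0.046) = ln(3.64493) / 0.044973 = 28.7578 years

28.76 years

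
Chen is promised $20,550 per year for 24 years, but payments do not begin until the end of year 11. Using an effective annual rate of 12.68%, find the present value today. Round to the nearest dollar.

PV at t=10 (ordinary 24-year annuity): 20550 × a(24|0.1268) = 20550 × 7.437114 = 152,832.7014
PV₀ = 152,832.7014 / (1+0.1268)^10 = 152,832.7014 / 3.299654 = 46,317.7982

$46,318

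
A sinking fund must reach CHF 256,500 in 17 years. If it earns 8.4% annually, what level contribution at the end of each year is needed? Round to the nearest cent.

FV-annuity factor = 35.000170; PMT = 256500 / 35.000170 = 7,328.5358

CHF 7,328.54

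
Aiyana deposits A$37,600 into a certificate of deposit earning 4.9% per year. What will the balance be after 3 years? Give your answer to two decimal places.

FV = PV·(1+i)^n = 37,600 × 1.154321 = 43,402.4564

A$43,402.46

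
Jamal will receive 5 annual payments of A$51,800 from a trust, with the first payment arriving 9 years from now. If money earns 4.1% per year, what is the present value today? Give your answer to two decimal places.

A$166,741.11

PV at t=8 (ordinary 5-year annuity): 51800 × a(5|0.041) = 51800 × 4.439344 = 229,958.0048
PV₀ = 229,958.0048 / (1+0.041)^8 = 229,958.0048 / 1.379132 = 166,741.1129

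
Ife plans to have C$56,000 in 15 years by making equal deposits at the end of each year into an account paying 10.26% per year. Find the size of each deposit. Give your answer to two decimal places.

C$1,726.53

FV-annuity factor = 32.434954; PMT = 56000 / 32.434954 = 1,726.5324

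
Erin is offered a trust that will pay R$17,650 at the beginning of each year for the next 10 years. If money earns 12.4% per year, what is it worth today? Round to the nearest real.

R$110,281

PV = PMT · [1 − (1+i)^(−n)] / i × (1+i) = 17650 · 6.248199 = 110,280.7173
(Beginning-of-period payments → annuity-due factor ×(1+i).)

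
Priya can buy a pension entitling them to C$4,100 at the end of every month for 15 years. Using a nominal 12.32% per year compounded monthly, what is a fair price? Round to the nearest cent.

C$335,836.56

With 12 periods per year: i = 0.0102667, n = 180.
PV = PMT · [1 − (1+i)^(−n)] / i = 4100 · 81.911355 = 335,836.5564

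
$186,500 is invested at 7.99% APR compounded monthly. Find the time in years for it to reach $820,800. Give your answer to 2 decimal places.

Periodic rate i = 0.0799/12 = 0.00665833.
n = ln(820800/186500) / ln(1+0.00665833) = ln(4.40107) / 0.006636 = 223.2955 months
= 223.2955/12 years

18.61 years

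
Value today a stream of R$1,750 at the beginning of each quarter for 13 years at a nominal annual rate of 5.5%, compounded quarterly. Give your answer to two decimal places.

R$65,597.63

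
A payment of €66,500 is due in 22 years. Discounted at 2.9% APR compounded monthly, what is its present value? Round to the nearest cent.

€35,162.20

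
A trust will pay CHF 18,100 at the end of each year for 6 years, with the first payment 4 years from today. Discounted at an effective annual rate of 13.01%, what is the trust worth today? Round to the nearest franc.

CHF 50,119

PV at t=3 (ordinary 6-year annuity): 18100 × a(6|0.1301) = 18100 × 3.996437 = 72,335.5064
Discount back 3 years: 72,335.5064 × (1+0.1301)^(−3) = 72,335.5064 × 0.692866 = 50,118.8274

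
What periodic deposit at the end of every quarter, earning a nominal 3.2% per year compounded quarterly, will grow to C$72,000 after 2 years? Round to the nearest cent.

C$8,751.01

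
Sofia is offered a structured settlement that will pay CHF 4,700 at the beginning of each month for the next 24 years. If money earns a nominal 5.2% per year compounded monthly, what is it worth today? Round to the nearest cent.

With 12 periods per year: i = 0.00433333, n = 288.
PV = 4700 × [1 − (1+0.00433333)^(−288)] / 0.00433333 × (1+i) = 4700 × 165.053658 = 775,752.1942
(Beginning-of-period payments → annuity-due factor ×(1+i).)

CHF 775,752.19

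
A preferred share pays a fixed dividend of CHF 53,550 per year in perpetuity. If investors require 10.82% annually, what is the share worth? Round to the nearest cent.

CHF 494,916.82

PV = C/r = 53550/0.1082 = 494,916.8207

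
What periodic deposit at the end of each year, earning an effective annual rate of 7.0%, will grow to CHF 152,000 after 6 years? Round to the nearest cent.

FV-annuity factor = 7.153291; PMT = 152000 / 7.153291 = 21,248.9616

CHF 21,248.96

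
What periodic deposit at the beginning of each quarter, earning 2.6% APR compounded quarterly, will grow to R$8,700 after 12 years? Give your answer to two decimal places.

R$154.03

With 4 periods per year: i = 0.0065, n = 48.
FV-annuity factor × (1+i) = 56.484173; PMT = 8700 / 56.484173 = 154.0254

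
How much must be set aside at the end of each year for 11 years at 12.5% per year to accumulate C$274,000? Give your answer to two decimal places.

C$12,908.76

PMT = 274000 / ( [(1+0.125)^11 − 1] / 0.125 ) = 274000 / 21.225889 = 12,908.7642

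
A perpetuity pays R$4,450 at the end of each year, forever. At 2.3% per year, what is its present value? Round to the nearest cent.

PV = C/r = 4450/0.023 = 193,478.2609

R$193,478.26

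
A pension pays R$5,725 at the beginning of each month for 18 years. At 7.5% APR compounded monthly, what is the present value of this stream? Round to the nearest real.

R$681,771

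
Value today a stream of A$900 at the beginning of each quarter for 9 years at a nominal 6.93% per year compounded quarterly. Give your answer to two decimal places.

A$24,372.04

Periodic rate i = 0.0693/4 = 0.017325; n = 9 × 4 = 36 periods.
Annuity factor a(36|0.017325) × (1+i) = 27.080044; PV = 900 × 27.080044 = 24,372.0399
(annuity-due: payments at period start, so ×(1+i).)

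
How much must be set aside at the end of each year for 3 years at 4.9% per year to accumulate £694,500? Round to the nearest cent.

£220,518.12

FV-annuity factor = 3.149401; PMT = 694500 / 3.149401 = 220,518.1239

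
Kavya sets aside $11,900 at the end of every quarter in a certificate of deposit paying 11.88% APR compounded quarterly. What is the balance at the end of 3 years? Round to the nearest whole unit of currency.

i = 0.1188/4 = 0.0297 per quarter; n = 3·4 = 12.
FV = 11900 × [(1+0.0297)^12 − 1] / 0.0297 = 11900 × 14.167866 = 168,597.6053

$168,598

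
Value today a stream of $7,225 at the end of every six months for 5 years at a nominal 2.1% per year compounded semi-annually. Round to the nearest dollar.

Periodic rate i = 0.021/2 = 0.0105; n = 5 × 2 = 10 periods.
Annuity factor a(10|0.0105) = 9.445951; PV = 7225 × 9.445951 = 68,246.9960

$68,247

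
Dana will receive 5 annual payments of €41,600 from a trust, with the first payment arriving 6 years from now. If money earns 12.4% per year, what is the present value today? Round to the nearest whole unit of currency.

€82,766

PV at t=5 (ordinary 5-year annuity): 41600 × a(5|0.124) = 41600 × 3.569340 = 148,484.5243
PV₀ = 148,484.5243 / (1+0.124)^5 = 148,484.5243 / 1.794038 = 82,765.5558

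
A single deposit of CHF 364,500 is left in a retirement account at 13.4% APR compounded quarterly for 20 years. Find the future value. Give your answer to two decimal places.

CHF 5,087,870.04

With 4 periods per year: i = 0.0335, n = 80.
364,500 × (1+0.0335)^80 = 364,500 × 13.958491 = 5,087,870.0419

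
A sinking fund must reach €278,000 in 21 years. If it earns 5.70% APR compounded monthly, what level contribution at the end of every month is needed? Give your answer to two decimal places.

€573.93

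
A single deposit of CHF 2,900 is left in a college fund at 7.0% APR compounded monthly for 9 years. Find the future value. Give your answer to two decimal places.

Periodic rate i = 0.07/12 = 0.00583333; n = 9 × 12 = 108 periods.
FV = 2,900 × (1 + 0.00583333)^108 = 5,435.1132

CHF 5,435.11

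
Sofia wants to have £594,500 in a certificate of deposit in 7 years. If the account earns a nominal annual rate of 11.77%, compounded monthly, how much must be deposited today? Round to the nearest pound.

£261,867

i = 0.1177/12 = 0.00980833 per month; n = 7·12 = 84.
Discount factor = (1+0.00980833)^(−84) = 0.440482; PV = 594,500 × 0.440482 = 261,866.5522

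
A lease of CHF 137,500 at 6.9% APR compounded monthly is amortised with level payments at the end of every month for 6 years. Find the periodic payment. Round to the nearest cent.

CHF 2,337.64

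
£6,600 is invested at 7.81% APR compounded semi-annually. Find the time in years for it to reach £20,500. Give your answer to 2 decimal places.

14.79 years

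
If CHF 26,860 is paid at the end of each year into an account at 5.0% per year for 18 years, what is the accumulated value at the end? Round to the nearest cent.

FV = PMT · [(1+i)^n − 1] / i = 26860 · 28.132385 = 755,635.8523

CHF 755,635.85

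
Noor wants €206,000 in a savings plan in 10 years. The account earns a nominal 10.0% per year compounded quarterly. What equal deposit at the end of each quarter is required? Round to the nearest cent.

Periodic rate i = 0.1/4 = 0.025; n = 10 × 4 = 40 periods.
FV-annuity factor = 67.402554; PMT = 206000 / 67.402554 = 3,056.2640

€3,056.26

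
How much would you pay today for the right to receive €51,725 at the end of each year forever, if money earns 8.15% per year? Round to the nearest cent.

PV = PMT / i = 51725 / 0.0815 = 634,662.5767

€634,662.58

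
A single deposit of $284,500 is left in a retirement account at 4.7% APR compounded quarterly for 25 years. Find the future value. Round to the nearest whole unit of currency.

$914,963

Periodic rate i = 0.047/4 = 0.01175; n = 25 × 4 = 100 periods.
FV = PV·(1+i)^n = 284,500 × 3.216039 = 914,963.0948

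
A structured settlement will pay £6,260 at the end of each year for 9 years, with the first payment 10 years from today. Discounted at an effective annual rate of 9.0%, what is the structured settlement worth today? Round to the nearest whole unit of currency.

£17,280

PV at t=9 (ordinary 9-year annuity): 6260 × a(9|0.09) = 6260 × 5.995247 = 37,530.2456
Discount back 9 years: 37,530.2456 × (1+0.09)^(−9) = 37,530.2456 × 0.460428 = 17,279.9676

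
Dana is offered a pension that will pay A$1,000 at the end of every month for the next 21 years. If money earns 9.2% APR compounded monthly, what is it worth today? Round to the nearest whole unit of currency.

Periodic rate i = 0.092/12 = 0.00766667; n = 21 × 12 = 252 periods.
PV = 1000 × [1 − (1+0.00766667)^(−252)] / 0.00766667 = 1000 × 111.400500 = 111,400.4997

A$111,400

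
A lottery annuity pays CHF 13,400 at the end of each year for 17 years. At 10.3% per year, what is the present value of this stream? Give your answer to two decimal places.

Annuity factor a(17|0.103) = 7.874823; PV = 13400 × 7.874823 = 105,522.6342

CHF 105,522.63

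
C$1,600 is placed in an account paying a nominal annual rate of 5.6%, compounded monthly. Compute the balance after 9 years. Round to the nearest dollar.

i = 0.056/12 = 0.00466667 per month; n = 9·12 = 108.
1,600 × (1+0.00466667)^108 = 1,600 × 1.653390 = 2,645.4238

C$2,645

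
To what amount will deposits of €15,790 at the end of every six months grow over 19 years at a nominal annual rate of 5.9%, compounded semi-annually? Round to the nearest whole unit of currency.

Periodic rate i = 0.059/2 = 0.0295; n = 19 × 2 = 38 periods.
FV = 15790 × [(1+0.0295)^38 − 1] / 0.0295 = 15790 × 68.426122 = 1,080,448.4611

€1,080,448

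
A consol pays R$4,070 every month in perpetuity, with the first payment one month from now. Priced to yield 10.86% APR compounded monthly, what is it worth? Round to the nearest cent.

Periodic rate i = 0.1086/12 = 0.00905.
PV = PMT / i = 4070 / 0.00905 = 449,723.7569

R$449,723.76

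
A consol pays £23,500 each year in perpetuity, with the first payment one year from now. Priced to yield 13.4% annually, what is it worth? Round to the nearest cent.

PV = C/r = 23500/0.134 = 175,373.1343

£175,373.13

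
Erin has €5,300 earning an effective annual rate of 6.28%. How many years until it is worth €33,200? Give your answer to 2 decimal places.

(1+i)^n = 33200/5300 = 6.26415, so n = ln 6.26415 / ln 1.0628 = 30.1254 years

30.13 years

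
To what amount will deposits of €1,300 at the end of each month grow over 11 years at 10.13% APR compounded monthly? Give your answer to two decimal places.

€313,111.06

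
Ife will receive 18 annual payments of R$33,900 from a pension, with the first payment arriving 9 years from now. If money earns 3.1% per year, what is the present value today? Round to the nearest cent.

R$362,142.50

PV at t=8 (ordinary 18-year annuity): 33900 × a(18|0.031) = 33900 × 13.637951 = 462,326.5291
Discount back 8 years: 462,326.5291 × (1+0.031)^(−8) = 462,326.5291 × 0.783305 = 362,142.4976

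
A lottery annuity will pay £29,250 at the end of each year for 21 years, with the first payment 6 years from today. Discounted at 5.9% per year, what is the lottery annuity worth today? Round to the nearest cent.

£260,534.26

Value one period before first payment (t=5): 29250 × [1 − (1+0.059)^(−21)] / 0.059 = 29250 × 11.863662 = 347,012.1220
PV₀ = 347,012.1220 / (1+0.059)^5 = 347,012.1220 / 1.331925 = 260,534.2629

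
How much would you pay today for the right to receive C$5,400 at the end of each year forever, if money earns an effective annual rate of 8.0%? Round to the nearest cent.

C$67,500.00

PV = PMT / i = 5400 / 0.08 = 67,500.0000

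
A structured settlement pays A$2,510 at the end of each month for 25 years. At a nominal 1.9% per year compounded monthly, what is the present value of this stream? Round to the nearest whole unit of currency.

i = 0.019/12 = 0.00158333 per month; n = 25·12 = 300.
PV = 2510 × [1 − (1+0.00158333)^(−300)] / 0.00158333 = 2510 × 238.661868 = 599,041.2895

A$599,041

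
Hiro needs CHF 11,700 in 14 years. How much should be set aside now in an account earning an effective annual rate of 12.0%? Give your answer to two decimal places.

CHF 2,394.05

PV = 11,700 / (1 + 0.12)^14 = 11,700 / 4.887112 = 2,394.0518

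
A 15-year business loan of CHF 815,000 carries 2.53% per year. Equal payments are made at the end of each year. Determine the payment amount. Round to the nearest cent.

CHF 65,970.01

Annuity-PV factor = 12.354098; PMT = 815000 / 12.354098 = 65,970.0146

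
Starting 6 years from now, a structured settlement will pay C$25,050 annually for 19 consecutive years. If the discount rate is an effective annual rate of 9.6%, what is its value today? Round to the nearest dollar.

C$136,088

Value one period before first payment (t=5): 25050 × [1 − (1+0.096)^(−19)] / 0.096 = 25050 × 8.591392 = 215,214.3683
Discount back 5 years: 215,214.3683 × (1+0.096)^(−5) = 215,214.3683 × 0.632335 = 136,087.5802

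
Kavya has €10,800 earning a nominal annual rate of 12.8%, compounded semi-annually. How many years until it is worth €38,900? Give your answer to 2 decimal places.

10.33 years

Periodic rate i = 0.128/2 = 0.064.
n = ln(38900/10800) / ln(1+0.064) = ln(3.60185) / 0.062035 = 20.6567 half-years
= 20.6567/2 years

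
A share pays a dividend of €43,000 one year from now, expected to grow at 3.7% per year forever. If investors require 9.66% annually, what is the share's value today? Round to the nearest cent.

€721,476.51

PV = PMT / (i − g) = 43000 / (0.0966 − 0.037) = 43000 / 0.059600 = 721,476.5101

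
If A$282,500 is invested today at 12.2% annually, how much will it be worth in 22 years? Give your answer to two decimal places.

FV = 282,500 × (1 + 0.122)^22 = 3,555,177.6284

A$3,555,177.63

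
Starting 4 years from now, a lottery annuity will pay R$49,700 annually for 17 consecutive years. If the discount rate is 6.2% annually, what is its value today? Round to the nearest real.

Value one period before first payment (t=3): 49700 × [1 − (1+0.062)^(−17)] / 0.062 = 49700 × 10.328184 = 513,310.7310
Discount back 3 years: 513,310.7310 × (1+0.062)^(−3) = 513,310.7310 × 0.834885 = 428,555.2238

R$428,555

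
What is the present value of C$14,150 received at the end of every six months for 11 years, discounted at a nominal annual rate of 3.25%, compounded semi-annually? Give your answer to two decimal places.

With 2 periods per year: i = 0.01625, n = 22.
PV = PMT · [1 − (1+i)^(−n)] / i = 14150 · 18.373203 = 259,980.8239

C$259,980.82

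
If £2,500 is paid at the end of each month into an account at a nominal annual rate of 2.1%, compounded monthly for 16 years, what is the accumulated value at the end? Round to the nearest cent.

£569,897.37

Periodic rate i = 0.021/12 = 0.00175; n = 16 × 12 = 192 periods.
FV = PMT · [(1+i)^n − 1] / i = 2500 · 227.958948 = 569,897.3697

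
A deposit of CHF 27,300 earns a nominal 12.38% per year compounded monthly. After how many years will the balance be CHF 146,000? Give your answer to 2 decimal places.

13.61 years

Periodic rate i = 0.1238/12 = 0.0103167.
n = ln(146000/27300) / ln(1+0.0103167) = ln(5.34799) / 0.010264 = 163.3623 months
= 163.3623/12 years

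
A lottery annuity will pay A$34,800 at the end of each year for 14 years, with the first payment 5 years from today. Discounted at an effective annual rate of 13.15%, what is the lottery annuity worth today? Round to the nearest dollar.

A$132,816

Value one period before first payment (t=4): 34800 × [1 − (1+0.1315)^(−14)] / 0.1315 = 34800 × 6.255878 = 217,704.5557
Discount back 4 years: 217,704.5557 × (1+0.1315)^(−4) = 217,704.5557 × 0.610073 = 132,815.6598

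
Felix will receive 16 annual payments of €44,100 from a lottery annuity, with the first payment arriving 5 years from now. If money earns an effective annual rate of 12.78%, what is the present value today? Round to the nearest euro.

€182,158

Value one period before first payment (t=4): 44100 × [1 − (1+0.1278)^(−16)] / 0.1278 = 44100 × 6.682491 = 294,697.8314
Discount back 4 years: 294,697.8314 × (1+0.1278)^(−4) = 294,697.8314 × 0.618118 = 182,158.1383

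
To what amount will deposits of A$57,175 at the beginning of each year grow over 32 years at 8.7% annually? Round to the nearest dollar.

FV = 57175 × [(1+0.087)^32 − 1] / 0.087 × (1+i) = 57175 × 167.830648 = 9,595,717.3018
(annuity-due: payments at period start, so ×(1+i).)

A$9,595,717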